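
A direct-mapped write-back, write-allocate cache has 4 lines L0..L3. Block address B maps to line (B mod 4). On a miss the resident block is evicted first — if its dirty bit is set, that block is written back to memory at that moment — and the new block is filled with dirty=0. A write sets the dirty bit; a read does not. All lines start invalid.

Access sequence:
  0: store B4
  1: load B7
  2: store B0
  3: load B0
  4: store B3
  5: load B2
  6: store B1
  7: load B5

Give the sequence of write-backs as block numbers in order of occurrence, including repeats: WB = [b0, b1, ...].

WB = [4, 1]

  0 | W B4 → L0 miss [D]
  1 | R B7 → L3 miss [-]
  2 | W B0 → L0 miss wb→B4 [D]
  3 | R B0 → L0 hit [D]
  4 | W B3 → L3 miss [D]
  5 | R B2 → L2 miss [-]
  6 | W B1 → L1 miss [D]
  7 | R B5 → L1 miss wb→B1 [-]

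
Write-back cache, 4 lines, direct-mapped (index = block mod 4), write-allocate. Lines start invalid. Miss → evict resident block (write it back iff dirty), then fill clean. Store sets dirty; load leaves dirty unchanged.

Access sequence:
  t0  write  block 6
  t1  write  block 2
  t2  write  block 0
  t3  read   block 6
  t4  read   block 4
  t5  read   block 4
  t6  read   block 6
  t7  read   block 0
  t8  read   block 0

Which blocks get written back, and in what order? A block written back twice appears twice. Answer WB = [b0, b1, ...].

  0 | W B6 → L2 miss [D]
  1 | W B2 → L2 miss wb→B6 [D]
  2 | W B0 → L0 miss [D]
  3 | R B6 → L2 miss wb→B2 [-]
  4 | R B4 → L0 miss wb→B0 [-]
  5 | R B4 → L0 hit [-]
  6 | R B6 → L2 hit [-]
  7 | R B0 → L0 miss [-]
  8 | R B0 → L0 hit [-]

WB = [6, 2, 0]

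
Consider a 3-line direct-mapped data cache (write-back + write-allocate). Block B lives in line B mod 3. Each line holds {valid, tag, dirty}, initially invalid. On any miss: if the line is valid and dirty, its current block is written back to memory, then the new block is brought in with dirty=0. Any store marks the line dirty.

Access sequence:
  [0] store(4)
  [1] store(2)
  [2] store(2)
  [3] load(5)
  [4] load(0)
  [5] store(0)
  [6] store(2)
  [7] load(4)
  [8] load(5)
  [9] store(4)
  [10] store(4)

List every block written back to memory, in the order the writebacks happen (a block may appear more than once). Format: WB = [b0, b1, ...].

0: W B4 -> L1 miss  d=D]
1: W B2 -> L2 miss  d=D]
2: W B2 -> L2 hit  d=D]
3: R B5 -> L2 miss wb->B2  d=-]
4: R B0 -> L0 miss  d=-]
5: W B0 -> L0 hit  d=D]
6: W B2 -> L2 miss  d=D]
7: R B4 -> L1 hit  d=D]
8: R B5 -> L2 miss wb->B2  d=-]
9: W B4 -> L1 hit  d=D]
10: W B4 -> L1 hit  d=D]

WB = [2, 2]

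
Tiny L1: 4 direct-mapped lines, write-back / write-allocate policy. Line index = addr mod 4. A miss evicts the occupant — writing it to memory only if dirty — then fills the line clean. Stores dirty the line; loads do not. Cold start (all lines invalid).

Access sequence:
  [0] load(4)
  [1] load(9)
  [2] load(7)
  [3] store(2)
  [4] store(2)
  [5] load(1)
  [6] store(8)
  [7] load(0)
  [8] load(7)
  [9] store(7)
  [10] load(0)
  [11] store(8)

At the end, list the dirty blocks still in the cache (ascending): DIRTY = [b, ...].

  0 | R B4 → L0 miss [-]
  1 | R B9 → L1 miss [-]
  2 | R B7 → L3 miss [-]
  3 | W B2 → L2 miss [D]
  4 | W B2 → L2 hit [D]
  5 | R B1 → L1 miss [-]
  6 | W B8 → L0 miss [D]
  7 | R B0 → L0 miss wb→B8 [-]
  8 | R B7 → L3 hit [-]
  9 | W B7 → L3 hit [D]
  10 | R B0 → L0 hit [-]
  11 | W B8 → L0 miss [D]

DIRTY = [2, 7, 8]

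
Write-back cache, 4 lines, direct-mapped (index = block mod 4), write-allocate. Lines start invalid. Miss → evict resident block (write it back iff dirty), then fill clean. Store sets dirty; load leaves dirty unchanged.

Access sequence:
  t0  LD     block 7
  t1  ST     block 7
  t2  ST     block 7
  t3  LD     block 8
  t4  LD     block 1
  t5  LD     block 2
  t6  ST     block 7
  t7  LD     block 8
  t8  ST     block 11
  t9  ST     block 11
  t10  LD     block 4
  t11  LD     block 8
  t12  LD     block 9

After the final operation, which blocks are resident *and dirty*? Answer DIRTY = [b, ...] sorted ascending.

DIRTY = [11]

0: R B7 -> L3 miss  d=-]
1: W B7 -> L3 hit  d=D]
2: W B7 -> L3 hit  d=D]
3: R B8 -> L0 miss  d=-]
4: R B1 -> L1 miss  d=-]
5: R B2 -> L2 miss  d=-]
6: W B7 -> L3 hit  d=D]
7: R B8 -> L0 hit  d=-]
8: W B11 -> L3 miss wb->B7  d=D]
9: W B11 -> L3 hit  d=D]
10: R B4 -> L0 miss  d=-]
11: R B8 -> L0 miss  d=-]
12: R B9 -> L1 miss  d=-]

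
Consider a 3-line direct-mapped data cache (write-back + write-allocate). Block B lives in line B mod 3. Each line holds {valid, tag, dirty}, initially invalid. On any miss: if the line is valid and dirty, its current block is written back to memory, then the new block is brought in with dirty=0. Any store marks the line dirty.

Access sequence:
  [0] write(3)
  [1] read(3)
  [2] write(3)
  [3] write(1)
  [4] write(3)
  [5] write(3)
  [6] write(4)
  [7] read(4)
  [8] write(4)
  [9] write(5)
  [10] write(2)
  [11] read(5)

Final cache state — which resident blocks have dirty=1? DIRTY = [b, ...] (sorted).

DIRTY = [3, 4]

  0 | W B3 → L0 miss [D]
  1 | R B3 → L0 hit [D]
  2 | W B3 → L0 hit [D]
  3 | W B1 → L1 miss [D]
  4 | W B3 → L0 hit [D]
  5 | W B3 → L0 hit [D]
  6 | W B4 → L1 miss wb→B1 [D]
  7 | R B4 → L1 hit [D]
  8 | W B4 → L1 hit [D]
  9 | W B5 → L2 miss [D]
  10 | W B2 → L2 miss wb→B5 [D]
  11 | R B5 → L2 miss wb→B2 [-]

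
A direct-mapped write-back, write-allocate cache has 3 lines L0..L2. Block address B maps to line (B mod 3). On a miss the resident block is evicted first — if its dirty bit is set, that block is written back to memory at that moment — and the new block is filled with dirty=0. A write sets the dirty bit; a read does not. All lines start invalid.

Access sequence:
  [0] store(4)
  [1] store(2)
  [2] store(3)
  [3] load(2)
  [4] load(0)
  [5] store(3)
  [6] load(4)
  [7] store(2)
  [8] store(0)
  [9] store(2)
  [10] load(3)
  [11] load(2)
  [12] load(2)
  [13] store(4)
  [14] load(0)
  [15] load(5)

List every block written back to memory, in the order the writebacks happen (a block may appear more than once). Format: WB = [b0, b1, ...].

WB = [3, 3, 0, 2]

0: W B4 -> L1 miss  d=D]
1: W B2 -> L2 miss  d=D]
2: W B3 -> L0 miss  d=D]
3: R B2 -> L2 hit  d=D]
4: R B0 -> L0 miss wb->B3  d=-]
5: W B3 -> L0 miss  d=D]
6: R B4 -> L1 hit  d=D]
7: W B2 -> L2 hit  d=D]
8: W B0 -> L0 miss wb->B3  d=D]
9: W B2 -> L2 hit  d=D]
10: R B3 -> L0 miss wb->B0  d=-]
11: R B2 -> L2 hit  d=D]
12: R B2 -> L2 hit  d=D]
13: W B4 -> L1 hit  d=D]
14: R B0 -> L0 miss  d=-]
15: R B5 -> L2 miss wb->B2  d=-]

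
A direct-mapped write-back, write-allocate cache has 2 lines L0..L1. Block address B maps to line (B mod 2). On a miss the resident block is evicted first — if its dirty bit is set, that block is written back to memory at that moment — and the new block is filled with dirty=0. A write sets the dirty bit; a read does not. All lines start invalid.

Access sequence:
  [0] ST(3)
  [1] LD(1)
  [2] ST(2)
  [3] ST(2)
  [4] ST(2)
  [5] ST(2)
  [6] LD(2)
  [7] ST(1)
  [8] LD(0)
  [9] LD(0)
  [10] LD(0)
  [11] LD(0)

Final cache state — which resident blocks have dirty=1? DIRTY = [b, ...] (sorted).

DIRTY = [1]

0: W B3 → L1 miss [D]
1: R B1 → L1 miss wb→B3 [-]
2: W B2 → L0 miss [D]
3: W B2 → L0 hit [D]
4: W B2 → L0 hit [D]
5: W B2 → L0 hit [D]
6: R B2 → L0 hit [D]
7: W B1 → L1 hit [D]
8: R B0 → L0 miss wb→B2 [-]
9: R B0 → L0 hit [-]
10: R B0 → L0 hit [-]
11: R B0 → L0 hit [-]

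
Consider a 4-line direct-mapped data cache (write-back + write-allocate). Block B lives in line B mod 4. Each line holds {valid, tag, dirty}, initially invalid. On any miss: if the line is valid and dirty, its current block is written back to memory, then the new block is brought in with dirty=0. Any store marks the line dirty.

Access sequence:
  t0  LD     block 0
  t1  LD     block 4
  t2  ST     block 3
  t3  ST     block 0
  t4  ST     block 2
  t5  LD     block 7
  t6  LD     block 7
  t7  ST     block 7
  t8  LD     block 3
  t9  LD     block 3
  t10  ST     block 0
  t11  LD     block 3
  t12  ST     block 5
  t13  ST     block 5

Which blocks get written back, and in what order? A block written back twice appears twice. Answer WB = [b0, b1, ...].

  0 | R B0 → L0 miss [-]
  1 | R B4 → L0 miss [-]
  2 | W B3 → L3 miss [D]
  3 | W B0 → L0 miss [D]
  4 | W B2 → L2 miss [D]
  5 | R B7 → L3 miss wb→B3 [-]
  6 | R B7 → L3 hit [-]
  7 | W B7 → L3 hit [D]
  8 | R B3 → L3 miss wb→B7 [-]
  9 | R B3 → L3 hit [-]
  10 | W B0 → L0 hit [D]
  11 | R B3 → L3 hit [-]
  12 | W B5 → L1 miss [D]
  13 | W B5 → L1 hit [D]

WB = [3, 7]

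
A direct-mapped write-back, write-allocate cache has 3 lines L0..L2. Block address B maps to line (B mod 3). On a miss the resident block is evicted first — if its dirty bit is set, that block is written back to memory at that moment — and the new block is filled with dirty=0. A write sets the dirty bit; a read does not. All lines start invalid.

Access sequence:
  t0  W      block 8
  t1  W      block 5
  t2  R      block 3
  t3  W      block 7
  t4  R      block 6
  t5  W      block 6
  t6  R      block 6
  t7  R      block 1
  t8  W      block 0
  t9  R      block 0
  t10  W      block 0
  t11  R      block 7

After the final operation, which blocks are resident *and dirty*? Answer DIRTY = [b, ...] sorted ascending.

DIRTY = [0, 5]

0: W B8 -> L2 miss  d=D]
1: W B5 -> L2 miss wb->B8  d=D]
2: R B3 -> L0 miss  d=-]
3: W B7 -> L1 miss  d=D]
4: R B6 -> L0 miss  d=-]
5: W B6 -> L0 hit  d=D]
6: R B6 -> L0 hit  d=D]
7: R B1 -> L1 miss wb->B7  d=-]
8: W B0 -> L0 miss wb->B6  d=D]
9: R B0 -> L0 hit  d=D]
10: W B0 -> L0 hit  d=D]
11: R B7 -> L1 miss  d=-]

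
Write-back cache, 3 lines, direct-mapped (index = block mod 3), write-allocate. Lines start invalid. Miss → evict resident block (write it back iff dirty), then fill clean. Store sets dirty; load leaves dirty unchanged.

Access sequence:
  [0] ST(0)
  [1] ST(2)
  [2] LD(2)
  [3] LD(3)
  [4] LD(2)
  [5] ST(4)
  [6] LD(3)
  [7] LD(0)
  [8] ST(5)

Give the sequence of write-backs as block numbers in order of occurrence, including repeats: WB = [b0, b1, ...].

0: W B0 -> L0 miss  d=D]
1: W B2 -> L2 miss  d=D]
2: R B2 -> L2 hit  d=D]
3: R B3 -> L0 miss wb->B0  d=-]
4: R B2 -> L2 hit  d=D]
5: W B4 -> L1 miss  d=D]
6: R B3 -> L0 hit  d=-]
7: R B0 -> L0 miss  d=-]
8: W B5 -> L2 miss wb->B2  d=D]

WB = [0, 2]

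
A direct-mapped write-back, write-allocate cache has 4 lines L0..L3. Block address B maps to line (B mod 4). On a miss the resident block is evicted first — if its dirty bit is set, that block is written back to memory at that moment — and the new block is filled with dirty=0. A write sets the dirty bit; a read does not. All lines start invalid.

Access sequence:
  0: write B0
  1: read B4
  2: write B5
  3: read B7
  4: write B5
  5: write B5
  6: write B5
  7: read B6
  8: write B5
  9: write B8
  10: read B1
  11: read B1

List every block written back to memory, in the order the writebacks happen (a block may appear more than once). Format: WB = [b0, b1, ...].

WB = [0, 5]

  0 | W B0 → L0 miss [D]
  1 | R B4 → L0 miss wb→B0 [-]
  2 | W B5 → L1 miss [D]
  3 | R B7 → L3 miss [-]
  4 | W B5 → L1 hit [D]
  5 | W B5 → L1 hit [D]
  6 | W B5 → L1 hit [D]
  7 | R B6 → L2 miss [-]
  8 | W B5 → L1 hit [D]
  9 | W B8 → L0 miss [D]
  10 | R B1 → L1 miss wb→B5 [-]
  11 | R B1 → L1 hit [-]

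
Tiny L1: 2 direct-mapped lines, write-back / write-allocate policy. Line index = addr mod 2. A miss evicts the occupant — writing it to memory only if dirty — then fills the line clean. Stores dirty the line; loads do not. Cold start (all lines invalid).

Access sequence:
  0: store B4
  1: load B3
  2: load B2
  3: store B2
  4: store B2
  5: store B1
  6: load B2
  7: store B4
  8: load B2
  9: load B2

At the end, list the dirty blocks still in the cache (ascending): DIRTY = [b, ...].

DIRTY = [1]

0: W B4 → L0 miss [D]
1: R B3 → L1 miss [-]
2: R B2 → L0 miss wb→B4 [-]
3: W B2 → L0 hit [D]
4: W B2 → L0 hit [D]
5: W B1 → L1 miss [D]
6: R B2 → L0 hit [D]
7: W B4 → L0 miss wb→B2 [D]
8: R B2 → L0 miss wb→B4 [-]
9: R B2 → L0 hit [-]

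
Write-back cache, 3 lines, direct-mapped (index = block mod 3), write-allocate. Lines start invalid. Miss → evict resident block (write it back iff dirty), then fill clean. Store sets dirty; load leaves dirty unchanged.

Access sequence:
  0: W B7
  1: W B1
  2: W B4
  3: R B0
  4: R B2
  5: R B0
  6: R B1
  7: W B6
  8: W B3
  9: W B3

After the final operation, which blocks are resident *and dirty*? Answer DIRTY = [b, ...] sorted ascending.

DIRTY = [3]

0: W B7 → L1 miss [D]
1: W B1 → L1 miss wb→B7 [D]
2: W B4 → L1 miss wb→B1 [D]
3: R B0 → L0 miss [-]
4: R B2 → L2 miss [-]
5: R B0 → L0 hit [-]
6: R B1 → L1 miss wb→B4 [-]
7: W B6 → L0 miss [D]
8: W B3 → L0 miss wb→B6 [D]
9: W B3 → L0 hit [D]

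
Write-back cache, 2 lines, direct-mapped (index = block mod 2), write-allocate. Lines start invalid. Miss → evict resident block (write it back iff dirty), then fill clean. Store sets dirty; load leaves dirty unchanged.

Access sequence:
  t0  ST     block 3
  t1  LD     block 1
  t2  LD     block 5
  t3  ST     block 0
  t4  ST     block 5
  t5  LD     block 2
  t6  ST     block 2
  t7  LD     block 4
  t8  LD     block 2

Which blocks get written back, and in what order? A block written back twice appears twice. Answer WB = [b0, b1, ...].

WB = [3, 0, 2]

  0 | W B3 → L1 miss [D]
  1 | R B1 → L1 miss wb→B3 [-]
  2 | R B5 → L1 miss [-]
  3 | W B0 → L0 miss [D]
  4 | W B5 → L1 hit [D]
  5 | R B2 → L0 miss wb→B0 [-]
  6 | W B2 → L0 hit [D]
  7 | R B4 → L0 miss wb→B2 [-]
  8 | R B2 → L0 miss [-]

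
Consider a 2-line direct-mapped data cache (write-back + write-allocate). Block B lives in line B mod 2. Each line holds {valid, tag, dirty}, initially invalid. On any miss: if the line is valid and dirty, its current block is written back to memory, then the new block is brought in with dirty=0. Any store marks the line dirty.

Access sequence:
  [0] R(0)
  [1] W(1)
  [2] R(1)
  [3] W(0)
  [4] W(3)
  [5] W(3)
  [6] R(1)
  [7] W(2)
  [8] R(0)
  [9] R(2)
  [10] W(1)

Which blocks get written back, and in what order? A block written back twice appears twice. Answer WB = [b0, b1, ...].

  0 | R B0 → L0 miss [-]
  1 | W B1 → L1 miss [D]
  2 | R B1 → L1 hit [D]
  3 | W B0 → L0 hit [D]
  4 | W B3 → L1 miss wb→B1 [D]
  5 | W B3 → L1 hit [D]
  6 | R B1 → L1 miss wb→B3 [-]
  7 | W B2 → L0 miss wb→B0 [D]
  8 | R B0 → L0 miss wb→B2 [-]
  9 | R B2 → L0 miss [-]
  10 | W B1 → L1 hit [D]

WB = [1, 3, 0, 2]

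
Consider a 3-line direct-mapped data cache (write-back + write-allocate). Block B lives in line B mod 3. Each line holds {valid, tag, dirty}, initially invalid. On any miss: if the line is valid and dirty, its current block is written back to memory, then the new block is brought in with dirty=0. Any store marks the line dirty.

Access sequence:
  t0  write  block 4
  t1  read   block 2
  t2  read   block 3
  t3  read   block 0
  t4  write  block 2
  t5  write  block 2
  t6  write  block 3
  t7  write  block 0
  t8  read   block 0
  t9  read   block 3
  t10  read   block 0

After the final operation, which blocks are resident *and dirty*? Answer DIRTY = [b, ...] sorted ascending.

DIRTY = [2, 4]

0: W B4 -> L1 miss  d=D]
1: R B2 -> L2 miss  d=-]
2: R B3 -> L0 miss  d=-]
3: R B0 -> L0 miss  d=-]
4: W B2 -> L2 hit  d=D]
5: W B2 -> L2 hit  d=D]
6: W B3 -> L0 miss  d=D]
7: W B0 -> L0 miss wb->B3  d=D]
8: R B0 -> L0 hit  d=D]
9: R B3 -> L0 miss wb->B0  d=-]
10: R B0 -> L0 miss  d=-]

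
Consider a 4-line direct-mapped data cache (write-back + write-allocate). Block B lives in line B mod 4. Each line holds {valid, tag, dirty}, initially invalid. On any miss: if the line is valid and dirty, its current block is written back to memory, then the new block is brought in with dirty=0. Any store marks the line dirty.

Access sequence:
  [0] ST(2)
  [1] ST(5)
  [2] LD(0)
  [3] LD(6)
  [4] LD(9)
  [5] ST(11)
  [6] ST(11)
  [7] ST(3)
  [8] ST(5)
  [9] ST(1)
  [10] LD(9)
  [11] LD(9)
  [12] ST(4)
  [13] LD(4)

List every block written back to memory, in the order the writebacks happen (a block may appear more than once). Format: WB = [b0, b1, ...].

WB = [2, 5, 11, 5, 1]

0: W B2 → L2 miss [D]
1: W B5 → L1 miss [D]
2: R B0 → L0 miss [-]
3: R B6 → L2 miss wb→B2 [-]
4: R B9 → L1 miss wb→B5 [-]
5: W B11 → L3 miss [D]
6: W B11 → L3 hit [D]
7: W B3 → L3 miss wb→B11 [D]
8: W B5 → L1 miss [D]
9: W B1 → L1 miss wb→B5 [D]
10: R B9 → L1 miss wb→B1 [-]
11: R B9 → L1 hit [-]
12: W B4 → L0 miss [D]
13: R B4 → L0 hit [D]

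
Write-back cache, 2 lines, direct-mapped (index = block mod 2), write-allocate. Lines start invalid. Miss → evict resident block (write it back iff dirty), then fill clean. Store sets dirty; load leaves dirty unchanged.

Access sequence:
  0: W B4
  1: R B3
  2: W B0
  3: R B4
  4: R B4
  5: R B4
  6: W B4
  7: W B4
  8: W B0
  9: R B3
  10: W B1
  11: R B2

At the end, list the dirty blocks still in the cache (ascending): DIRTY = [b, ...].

DIRTY = [1]

  0 | W B4 → L0 miss [D]
  1 | R B3 → L1 miss [-]
  2 | W B0 → L0 miss wb→B4 [D]
  3 | R B4 → L0 miss wb→B0 [-]
  4 | R B4 → L0 hit [-]
  5 | R B4 → L0 hit [-]
  6 | W B4 → L0 hit [D]
  7 | W B4 → L0 hit [D]
  8 | W B0 → L0 miss wb→B4 [D]
  9 | R B3 → L1 hit [-]
  10 | W B1 → L1 miss [D]
  11 | R B2 → L0 miss wb→B0 [-]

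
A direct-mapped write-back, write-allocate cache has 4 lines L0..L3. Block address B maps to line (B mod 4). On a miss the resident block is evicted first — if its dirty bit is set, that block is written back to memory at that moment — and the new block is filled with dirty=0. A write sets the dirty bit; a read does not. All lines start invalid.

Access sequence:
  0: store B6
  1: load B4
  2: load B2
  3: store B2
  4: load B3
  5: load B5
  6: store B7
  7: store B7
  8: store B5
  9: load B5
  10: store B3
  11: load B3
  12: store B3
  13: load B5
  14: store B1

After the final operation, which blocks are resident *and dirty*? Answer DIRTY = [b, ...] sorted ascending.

DIRTY = [1, 2, 3]

0: W B6 -> L2 miss  d=D]
1: R B4 -> L0 miss  d=-]
2: R B2 -> L2 miss wb->B6  d=-]
3: W B2 -> L2 hit  d=D]
4: R B3 -> L3 miss  d=-]
5: R B5 -> L1 miss  d=-]
6: W B7 -> L3 miss  d=D]
7: W B7 -> L3 hit  d=D]
8: W B5 -> L1 hit  d=D]
9: R B5 -> L1 hit  d=D]
10: W B3 -> L3 miss wb->B7  d=D]
11: R B3 -> L3 hit  d=D]
12: W B3 -> L3 hit  d=D]
13: R B5 -> L1 hit  d=D]
14: W B1 -> L1 miss wb->B5  d=D]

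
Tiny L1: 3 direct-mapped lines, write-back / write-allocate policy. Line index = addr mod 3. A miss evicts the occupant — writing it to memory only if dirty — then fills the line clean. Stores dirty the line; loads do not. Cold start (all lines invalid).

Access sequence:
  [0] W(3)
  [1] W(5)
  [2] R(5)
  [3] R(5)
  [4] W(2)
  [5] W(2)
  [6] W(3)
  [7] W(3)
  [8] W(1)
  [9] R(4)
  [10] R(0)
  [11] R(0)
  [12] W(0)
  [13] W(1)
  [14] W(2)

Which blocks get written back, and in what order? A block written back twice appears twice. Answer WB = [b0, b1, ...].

WB = [5, 1, 3]

  0 | W B3 → L0 miss [D]
  1 | W B5 → L2 miss [D]
  2 | R B5 → L2 hit [D]
  3 | R B5 → L2 hit [D]
  4 | W B2 → L2 miss wb→B5 [D]
  5 | W B2 → L2 hit [D]
  6 | W B3 → L0 hit [D]
  7 | W B3 → L0 hit [D]
  8 | W B1 → L1 miss [D]
  9 | R B4 → L1 miss wb→B1 [-]
  10 | R B0 → L0 miss wb→B3 [-]
  11 | R B0 → L0 hit [-]
  12 | W B0 → L0 hit [D]
  13 | W B1 → L1 miss [D]
  14 | W B2 → L2 hit [D]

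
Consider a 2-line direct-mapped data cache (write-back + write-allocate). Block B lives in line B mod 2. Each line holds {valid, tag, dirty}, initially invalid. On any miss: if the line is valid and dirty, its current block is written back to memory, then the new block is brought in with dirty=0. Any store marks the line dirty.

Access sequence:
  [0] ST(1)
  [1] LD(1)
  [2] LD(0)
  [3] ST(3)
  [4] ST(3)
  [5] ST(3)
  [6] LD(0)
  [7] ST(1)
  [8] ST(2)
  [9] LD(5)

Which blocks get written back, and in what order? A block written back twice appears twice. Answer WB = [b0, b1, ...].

  0 | W B1 → L1 miss [D]
  1 | R B1 → L1 hit [D]
  2 | R B0 → L0 miss [-]
  3 | W B3 → L1 miss wb→B1 [D]
  4 | W B3 → L1 hit [D]
  5 | W B3 → L1 hit [D]
  6 | R B0 → L0 hit [-]
  7 | W B1 → L1 miss wb→B3 [D]
  8 | W B2 → L0 miss [D]
  9 | R B5 → L1 miss wb→B1 [-]

WB = [1, 3, 1]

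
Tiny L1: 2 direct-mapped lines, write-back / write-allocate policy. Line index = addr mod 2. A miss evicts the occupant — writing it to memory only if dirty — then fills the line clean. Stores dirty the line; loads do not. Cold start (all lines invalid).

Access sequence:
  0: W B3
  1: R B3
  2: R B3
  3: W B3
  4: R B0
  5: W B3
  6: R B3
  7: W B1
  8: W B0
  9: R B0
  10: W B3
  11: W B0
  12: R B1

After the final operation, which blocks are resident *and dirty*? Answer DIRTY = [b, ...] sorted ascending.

0: W B3 -> L1 miss  d=D]
1: R B3 -> L1 hit  d=D]
2: R B3 -> L1 hit  d=D]
3: W B3 -> L1 hit  d=D]
4: R B0 -> L0 miss  d=-]
5: W B3 -> L1 hit  d=D]
6: R B3 -> L1 hit  d=D]
7: W B1 -> L1 miss wb->B3  d=D]
8: W B0 -> L0 hit  d=D]
9: R B0 -> L0 hit  d=D]
10: W B3 -> L1 miss wb->B1  d=D]
11: W B0 -> L0 hit  d=D]
12: R B1 -> L1 miss wb->B3  d=-]

DIRTY = [0]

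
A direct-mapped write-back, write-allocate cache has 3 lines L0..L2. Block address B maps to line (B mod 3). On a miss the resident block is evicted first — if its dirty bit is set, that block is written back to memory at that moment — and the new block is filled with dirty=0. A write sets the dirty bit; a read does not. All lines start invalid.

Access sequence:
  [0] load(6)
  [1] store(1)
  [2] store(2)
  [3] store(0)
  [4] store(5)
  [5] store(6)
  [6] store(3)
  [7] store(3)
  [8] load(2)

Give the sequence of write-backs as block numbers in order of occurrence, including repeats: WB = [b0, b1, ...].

WB = [2, 0, 6, 5]

0: R B6 → L0 miss [-]
1: W B1 → L1 miss [D]
2: W B2 → L2 miss [D]
3: W B0 → L0 miss [D]
4: W B5 → L2 miss wb→B2 [D]
5: W B6 → L0 miss wb→B0 [D]
6: W B3 → L0 miss wb→B6 [D]
7: W B3 → L0 hit [D]
8: R B2 → L2 miss wb→B5 [-]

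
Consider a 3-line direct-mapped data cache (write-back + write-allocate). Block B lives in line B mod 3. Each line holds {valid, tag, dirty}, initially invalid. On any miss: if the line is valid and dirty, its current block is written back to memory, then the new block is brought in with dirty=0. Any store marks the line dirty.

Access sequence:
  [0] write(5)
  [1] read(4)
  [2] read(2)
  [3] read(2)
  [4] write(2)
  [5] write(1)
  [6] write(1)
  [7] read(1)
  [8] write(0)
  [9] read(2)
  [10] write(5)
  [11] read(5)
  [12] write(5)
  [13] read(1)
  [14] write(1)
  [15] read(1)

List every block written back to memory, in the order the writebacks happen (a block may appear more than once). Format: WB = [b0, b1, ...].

WB = [5, 2]

0: W B5 → L2 miss [D]
1: R B4 → L1 miss [-]
2: R B2 → L2 miss wb→B5 [-]
3: R B2 → L2 hit [-]
4: W B2 → L2 hit [D]
5: W B1 → L1 miss [D]
6: W B1 → L1 hit [D]
7: R B1 → L1 hit [D]
8: W B0 → L0 miss [D]
9: R B2 → L2 hit [D]
10: W B5 → L2 miss wb→B2 [D]
11: R B5 → L2 hit [D]
12: W B5 → L2 hit [D]
13: R B1 → L1 hit [D]
14: W B1 → L1 hit [D]
15: R B1 → L1 hit [D]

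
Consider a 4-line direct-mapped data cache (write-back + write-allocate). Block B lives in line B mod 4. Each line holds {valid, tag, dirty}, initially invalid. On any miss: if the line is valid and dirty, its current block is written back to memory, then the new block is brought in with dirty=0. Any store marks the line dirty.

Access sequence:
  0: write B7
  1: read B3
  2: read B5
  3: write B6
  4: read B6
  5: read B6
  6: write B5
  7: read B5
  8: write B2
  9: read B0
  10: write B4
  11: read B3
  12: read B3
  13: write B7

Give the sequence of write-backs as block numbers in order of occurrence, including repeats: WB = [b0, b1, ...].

WB = [7, 6]

0: W B7 → L3 miss [D]
1: R B3 → L3 miss wb→B7 [-]
2: R B5 → L1 miss [-]
3: W B6 → L2 miss [D]
4: R B6 → L2 hit [D]
5: R B6 → L2 hit [D]
6: W B5 → L1 hit [D]
7: R B5 → L1 hit [D]
8: W B2 → L2 miss wb→B6 [D]
9: R B0 → L0 miss [-]
10: W B4 → L0 miss [D]
11: R B3 → L3 hit [-]
12: R B3 → L3 hit [-]
13: W B7 → L3 miss [D]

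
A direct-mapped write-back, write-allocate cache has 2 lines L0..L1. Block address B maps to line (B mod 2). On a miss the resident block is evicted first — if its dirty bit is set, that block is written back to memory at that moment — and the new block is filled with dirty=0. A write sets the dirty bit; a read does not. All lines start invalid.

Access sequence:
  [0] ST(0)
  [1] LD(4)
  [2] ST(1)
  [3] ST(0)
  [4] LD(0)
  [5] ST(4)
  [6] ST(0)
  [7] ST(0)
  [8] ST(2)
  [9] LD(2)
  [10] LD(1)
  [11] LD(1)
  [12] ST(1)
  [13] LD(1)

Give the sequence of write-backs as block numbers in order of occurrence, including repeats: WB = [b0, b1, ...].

WB = [0, 0, 4, 0]

0: W B0 → L0 miss [D]
1: R B4 → L0 miss wb→B0 [-]
2: W B1 → L1 miss [D]
3: W B0 → L0 miss [D]
4: R B0 → L0 hit [D]
5: W B4 → L0 miss wb→B0 [D]
6: W B0 → L0 miss wb→B4 [D]
7: W B0 → L0 hit [D]
8: W B2 → L0 miss wb→B0 [D]
9: R B2 → L0 hit [D]
10: R B1 → L1 hit [D]
11: R B1 → L1 hit [D]
12: W B1 → L1 hit [D]
13: R B1 → L1 hit [D]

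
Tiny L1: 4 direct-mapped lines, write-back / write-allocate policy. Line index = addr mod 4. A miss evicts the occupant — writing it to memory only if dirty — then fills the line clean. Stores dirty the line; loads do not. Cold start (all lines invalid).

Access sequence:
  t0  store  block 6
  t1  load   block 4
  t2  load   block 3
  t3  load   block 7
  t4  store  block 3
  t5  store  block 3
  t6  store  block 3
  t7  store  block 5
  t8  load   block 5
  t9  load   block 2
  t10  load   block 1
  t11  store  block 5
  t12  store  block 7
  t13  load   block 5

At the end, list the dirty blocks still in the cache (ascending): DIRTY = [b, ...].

0: W B6 -> L2 miss  d=D]
1: R B4 -> L0 miss  d=-]
2: R B3 -> L3 miss  d=-]
3: R B7 -> L3 miss  d=-]
4: W B3 -> L3 miss  d=D]
5: W B3 -> L3 hit  d=D]
6: W B3 -> L3 hit  d=D]
7: W B5 -> L1 miss  d=D]
8: R B5 -> L1 hit  d=D]
9: R B2 -> L2 miss wb->B6  d=-]
10: R B1 -> L1 miss wb->B5  d=-]
11: W B5 -> L1 miss  d=D]
12: W B7 -> L3 miss wb->B3  d=D]
13: R B5 -> L1 hit  d=D]

DIRTY = [5, 7]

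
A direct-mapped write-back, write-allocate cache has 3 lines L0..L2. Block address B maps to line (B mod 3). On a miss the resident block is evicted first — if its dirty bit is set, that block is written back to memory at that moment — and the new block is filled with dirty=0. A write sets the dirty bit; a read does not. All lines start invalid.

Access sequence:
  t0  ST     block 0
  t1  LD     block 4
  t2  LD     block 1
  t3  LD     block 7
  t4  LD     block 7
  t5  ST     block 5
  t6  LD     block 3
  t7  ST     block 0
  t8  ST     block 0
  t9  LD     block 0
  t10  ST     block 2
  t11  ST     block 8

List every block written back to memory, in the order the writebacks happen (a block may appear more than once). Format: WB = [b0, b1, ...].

0: W B0 -> L0 miss  d=D]
1: R B4 -> L1 miss  d=-]
2: R B1 -> L1 miss  d=-]
3: R B7 -> L1 miss  d=-]
4: R B7 -> L1 hit  d=-]
5: W B5 -> L2 miss  d=D]
6: R B3 -> L0 miss wb->B0  d=-]
7: W B0 -> L0 miss  d=D]
8: W B0 -> L0 hit  d=D]
9: R B0 -> L0 hit  d=D]
10: W B2 -> L2 miss wb->B5  d=D]
11: W B8 -> L2 miss wb->B2  d=D]

WB = [0, 5, 2]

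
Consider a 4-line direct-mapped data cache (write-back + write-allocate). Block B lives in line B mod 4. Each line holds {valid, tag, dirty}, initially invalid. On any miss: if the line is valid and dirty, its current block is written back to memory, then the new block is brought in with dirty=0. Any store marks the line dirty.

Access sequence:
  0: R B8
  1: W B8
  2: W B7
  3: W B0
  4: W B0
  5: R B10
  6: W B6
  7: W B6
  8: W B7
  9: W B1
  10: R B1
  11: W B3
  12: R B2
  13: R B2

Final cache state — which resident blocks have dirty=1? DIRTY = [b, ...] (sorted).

  0 | R B8 → L0 miss [-]
  1 | W B8 → L0 hit [D]
  2 | W B7 → L3 miss [D]
  3 | W B0 → L0 miss wb→B8 [D]
  4 | W B0 → L0 hit [D]
  5 | R B10 → L2 miss [-]
  6 | W B6 → L2 miss [D]
  7 | W B6 → L2 hit [D]
  8 | W B7 → L3 hit [D]
  9 | W B1 → L1 miss [D]
  10 | R B1 → L1 hit [D]
  11 | W B3 → L3 miss wb→B7 [D]
  12 | R B2 → L2 miss wb→B6 [-]
  13 | R B2 → L2 hit [-]

DIRTY = [0, 1, 3]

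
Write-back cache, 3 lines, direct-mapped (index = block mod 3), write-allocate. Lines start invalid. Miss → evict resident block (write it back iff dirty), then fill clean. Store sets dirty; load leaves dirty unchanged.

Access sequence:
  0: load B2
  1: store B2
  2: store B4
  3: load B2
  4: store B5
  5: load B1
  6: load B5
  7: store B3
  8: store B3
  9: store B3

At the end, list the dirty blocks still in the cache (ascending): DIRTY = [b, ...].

DIRTY = [3, 5]

0: R B2 -> L2 miss  d=-]
1: W B2 -> L2 hit  d=D]
2: W B4 -> L1 miss  d=D]
3: R B2 -> L2 hit  d=D]
4: W B5 -> L2 miss wb->B2  d=D]
5: R B1 -> L1 miss wb->B4  d=-]
6: R B5 -> L2 hit  d=D]
7: W B3 -> L0 miss  d=D]
8: W B3 -> L0 hit  d=D]
9: W B3 -> L0 hit  d=D]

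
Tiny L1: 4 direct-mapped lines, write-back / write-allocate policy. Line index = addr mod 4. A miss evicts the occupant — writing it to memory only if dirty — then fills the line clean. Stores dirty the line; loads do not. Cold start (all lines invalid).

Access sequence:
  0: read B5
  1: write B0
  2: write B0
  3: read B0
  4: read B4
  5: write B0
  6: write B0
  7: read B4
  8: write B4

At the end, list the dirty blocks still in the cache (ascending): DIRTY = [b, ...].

  0 | R B5 → L1 miss [-]
  1 | W B0 → L0 miss [D]
  2 | W B0 → L0 hit [D]
  3 | R B0 → L0 hit [D]
  4 | R B4 → L0 miss wb→B0 [-]
  5 | W B0 → L0 miss [D]
  6 | W B0 → L0 hit [D]
  7 | R B4 → L0 miss wb→B0 [-]
  8 | W B4 → L0 hit [D]

DIRTY = [4]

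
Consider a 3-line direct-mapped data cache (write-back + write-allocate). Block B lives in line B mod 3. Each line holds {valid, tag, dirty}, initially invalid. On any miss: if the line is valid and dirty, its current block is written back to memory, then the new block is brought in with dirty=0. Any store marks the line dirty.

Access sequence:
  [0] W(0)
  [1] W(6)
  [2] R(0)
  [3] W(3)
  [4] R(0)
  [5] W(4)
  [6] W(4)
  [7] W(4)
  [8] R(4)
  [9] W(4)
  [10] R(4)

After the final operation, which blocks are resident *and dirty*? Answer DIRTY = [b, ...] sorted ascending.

DIRTY = [4]

0: W B0 -> L0 miss  d=D]
1: W B6 -> L0 miss wb->B0  d=D]
2: R B0 -> L0 miss wb->B6  d=-]
3: W B3 -> L0 miss  d=D]
4: R B0 -> L0 miss wb->B3  d=-]
5: W B4 -> L1 miss  d=D]
6: W B4 -> L1 hit  d=D]
7: W B4 -> L1 hit  d=D]
8: R B4 -> L1 hit  d=D]
9: W B4 -> L1 hit  d=D]
10: R B4 -> L1 hit  d=D]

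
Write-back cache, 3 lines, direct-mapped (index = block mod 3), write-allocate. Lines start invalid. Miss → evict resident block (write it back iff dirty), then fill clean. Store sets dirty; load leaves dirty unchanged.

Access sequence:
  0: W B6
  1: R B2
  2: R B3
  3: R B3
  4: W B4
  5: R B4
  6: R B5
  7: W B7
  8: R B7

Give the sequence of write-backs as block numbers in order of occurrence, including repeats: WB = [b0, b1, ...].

WB = [6, 4]

0: W B6 -> L0 miss  d=D]
1: R B2 -> L2 miss  d=-]
2: R B3 -> L0 miss wb->B6  d=-]
3: R B3 -> L0 hit  d=-]
4: W B4 -> L1 miss  d=D]
5: R B4 -> L1 hit  d=D]
6: R B5 -> L2 miss  d=-]
7: W B7 -> L1 miss wb->B4  d=D]
8: R B7 -> L1 hit  d=D]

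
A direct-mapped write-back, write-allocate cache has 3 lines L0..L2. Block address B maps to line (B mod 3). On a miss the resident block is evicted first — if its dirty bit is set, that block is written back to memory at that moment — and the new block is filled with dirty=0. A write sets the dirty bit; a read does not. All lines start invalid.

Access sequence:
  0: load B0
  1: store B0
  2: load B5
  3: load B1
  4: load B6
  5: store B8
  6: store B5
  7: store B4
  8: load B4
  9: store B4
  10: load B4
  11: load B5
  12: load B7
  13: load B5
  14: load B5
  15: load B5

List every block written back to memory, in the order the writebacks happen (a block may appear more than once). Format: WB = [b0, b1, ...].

0: R B0 -> L0 miss  d=-]
1: W B0 -> L0 hit  d=D]
2: R B5 -> L2 miss  d=-]
3: R B1 -> L1 miss  d=-]
4: R B6 -> L0 miss wb->B0  d=-]
5: W B8 -> L2 miss  d=D]
6: W B5 -> L2 miss wb->B8  d=D]
7: W B4 -> L1 miss  d=D]
8: R B4 -> L1 hit  d=D]
9: W B4 -> L1 hit  d=D]
10: R B4 -> L1 hit  d=D]
11: R B5 -> L2 hit  d=D]
12: R B7 -> L1 miss wb->B4  d=-]
13: R B5 -> L2 hit  d=D]
14: R B5 -> L2 hit  d=D]
15: R B5 -> L2 hit  d=D]

WB = [0, 8, 4]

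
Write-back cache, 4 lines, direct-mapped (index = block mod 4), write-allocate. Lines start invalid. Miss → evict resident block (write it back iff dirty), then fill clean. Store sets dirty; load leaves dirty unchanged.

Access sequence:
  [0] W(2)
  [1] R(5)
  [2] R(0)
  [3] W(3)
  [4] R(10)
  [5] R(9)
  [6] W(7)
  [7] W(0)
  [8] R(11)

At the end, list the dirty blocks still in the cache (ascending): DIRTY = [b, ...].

0: W B2 → L2 miss [D]
1: R B5 → L1 miss [-]
2: R B0 → L0 miss [-]
3: W B3 → L3 miss [D]
4: R B10 → L2 miss wb→B2 [-]
5: R B9 → L1 miss [-]
6: W B7 → L3 miss wb→B3 [D]
7: W B0 → L0 hit [D]
8: R B11 → L3 miss wb→B7 [-]

DIRTY = [0]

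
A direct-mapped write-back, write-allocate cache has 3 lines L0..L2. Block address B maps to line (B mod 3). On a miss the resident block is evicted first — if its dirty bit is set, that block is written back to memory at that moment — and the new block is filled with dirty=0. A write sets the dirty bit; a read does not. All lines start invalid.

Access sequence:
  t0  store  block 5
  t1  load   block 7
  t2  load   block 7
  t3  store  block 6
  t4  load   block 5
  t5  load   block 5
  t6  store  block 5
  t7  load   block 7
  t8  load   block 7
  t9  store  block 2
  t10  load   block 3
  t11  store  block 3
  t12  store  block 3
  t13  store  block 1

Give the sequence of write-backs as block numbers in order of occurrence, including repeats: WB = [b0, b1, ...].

0: W B5 -> L2 miss  d=D]
1: R B7 -> L1 miss  d=-]
2: R B7 -> L1 hit  d=-]
3: W B6 -> L0 miss  d=D]
4: R B5 -> L2 hit  d=D]
5: R B5 -> L2 hit  d=D]
6: W B5 -> L2 hit  d=D]
7: R B7 -> L1 hit  d=-]
8: R B7 -> L1 hit  d=-]
9: W B2 -> L2 miss wb->B5  d=D]
10: R B3 -> L0 miss wb->B6  d=-]
11: W B3 -> L0 hit  d=D]
12: W B3 -> L0 hit  d=D]
13: W B1 -> L1 miss  d=D]

WB = [5, 6]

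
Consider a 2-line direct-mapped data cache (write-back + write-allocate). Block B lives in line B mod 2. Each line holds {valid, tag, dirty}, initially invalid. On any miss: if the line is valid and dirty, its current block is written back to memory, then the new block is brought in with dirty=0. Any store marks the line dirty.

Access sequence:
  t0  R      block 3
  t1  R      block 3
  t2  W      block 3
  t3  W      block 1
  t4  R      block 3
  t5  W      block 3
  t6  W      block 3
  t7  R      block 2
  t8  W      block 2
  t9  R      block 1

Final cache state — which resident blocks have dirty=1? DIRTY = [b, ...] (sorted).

0: R B3 → L1 miss [-]
1: R B3 → L1 hit [-]
2: W B3 → L1 hit [D]
3: W B1 → L1 miss wb→B3 [D]
4: R B3 → L1 miss wb→B1 [-]
5: W B3 → L1 hit [D]
6: W B3 → L1 hit [D]
7: R B2 → L0 miss [-]
8: W B2 → L0 hit [D]
9: R B1 → L1 miss wb→B3 [-]

DIRTY = [2]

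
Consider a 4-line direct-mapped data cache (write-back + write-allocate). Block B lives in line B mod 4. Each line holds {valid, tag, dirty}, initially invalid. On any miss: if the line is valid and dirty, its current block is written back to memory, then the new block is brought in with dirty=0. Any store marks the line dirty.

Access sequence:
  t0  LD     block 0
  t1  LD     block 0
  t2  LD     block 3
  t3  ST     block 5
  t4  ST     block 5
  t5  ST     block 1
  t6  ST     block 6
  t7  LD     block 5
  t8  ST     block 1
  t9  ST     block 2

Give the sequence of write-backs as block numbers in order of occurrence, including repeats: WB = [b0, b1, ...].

WB = [5, 1, 6]

0: R B0 -> L0 miss  d=-]
1: R B0 -> L0 hit  d=-]
2: R B3 -> L3 miss  d=-]
3: W B5 -> L1 miss  d=D]
4: W B5 -> L1 hit  d=D]
5: W B1 -> L1 miss wb->B5  d=D]
6: W B6 -> L2 miss  d=D]
7: R B5 -> L1 miss wb->B1  d=-]
8: W B1 -> L1 miss  d=D]
9: W B2 -> L2 miss wb->B6  d=D]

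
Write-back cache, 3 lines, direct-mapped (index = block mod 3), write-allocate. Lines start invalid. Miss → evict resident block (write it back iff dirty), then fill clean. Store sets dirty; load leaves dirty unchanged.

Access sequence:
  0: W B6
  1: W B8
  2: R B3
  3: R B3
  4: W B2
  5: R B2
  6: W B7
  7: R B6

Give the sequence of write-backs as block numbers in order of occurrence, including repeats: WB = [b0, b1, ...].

0: W B6 -> L0 miss  d=D]
1: W B8 -> L2 miss  d=D]
2: R B3 -> L0 miss wb->B6  d=-]
3: R B3 -> L0 hit  d=-]
4: W B2 -> L2 miss wb->B8  d=D]
5: R B2 -> L2 hit  d=D]
6: W B7 -> L1 miss  d=D]
7: R B6 -> L0 miss  d=-]

WB = [6, 8]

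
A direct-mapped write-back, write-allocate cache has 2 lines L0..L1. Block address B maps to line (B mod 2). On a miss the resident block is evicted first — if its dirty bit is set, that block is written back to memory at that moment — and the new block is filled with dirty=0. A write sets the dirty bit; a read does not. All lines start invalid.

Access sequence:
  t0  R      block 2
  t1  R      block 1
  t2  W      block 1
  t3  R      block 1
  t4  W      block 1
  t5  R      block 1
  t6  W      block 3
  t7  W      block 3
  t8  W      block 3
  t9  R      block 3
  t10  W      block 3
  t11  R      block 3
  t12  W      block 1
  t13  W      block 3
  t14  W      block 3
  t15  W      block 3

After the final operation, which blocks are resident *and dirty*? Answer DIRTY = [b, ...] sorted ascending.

DIRTY = [3]

0: R B2 -> L0 miss  d=-]
1: R B1 -> L1 miss  d=-]
2: W B1 -> L1 hit  d=D]
3: R B1 -> L1 hit  d=D]
4: W B1 -> L1 hit  d=D]
5: R B1 -> L1 hit  d=D]
6: W B3 -> L1 miss wb->B1  d=D]
7: W B3 -> L1 hit  d=D]
8: W B3 -> L1 hit  d=D]
9: R B3 -> L1 hit  d=D]
10: W B3 -> L1 hit  d=D]
11: R B3 -> L1 hit  d=D]
12: W B1 -> L1 miss wb->B3  d=D]
13: W B3 -> L1 miss wb->B1  d=D]
14: W B3 -> L1 hit  d=D]
15: W B3 -> L1 hit  d=D]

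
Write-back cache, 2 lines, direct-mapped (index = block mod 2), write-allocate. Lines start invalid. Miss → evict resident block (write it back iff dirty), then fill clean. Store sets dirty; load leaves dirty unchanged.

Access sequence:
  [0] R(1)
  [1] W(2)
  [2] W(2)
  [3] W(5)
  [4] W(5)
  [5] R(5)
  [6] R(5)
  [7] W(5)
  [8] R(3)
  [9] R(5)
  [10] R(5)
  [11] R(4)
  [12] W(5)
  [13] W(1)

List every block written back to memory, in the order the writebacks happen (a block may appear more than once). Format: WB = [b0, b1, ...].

0: R B1 → L1 miss [-]
1: W B2 → L0 miss [D]
2: W B2 → L0 hit [D]
3: W B5 → L1 miss [D]
4: W B5 → L1 hit [D]
5: R B5 → L1 hit [D]
6: R B5 → L1 hit [D]
7: W B5 → L1 hit [D]
8: R B3 → L1 miss wb→B5 [-]
9: R B5 → L1 miss [-]
10: R B5 → L1 hit [-]
11: R B4 → L0 miss wb→B2 [-]
12: W B5 → L1 hit [D]
13: W B1 → L1 miss wb→B5 [D]

WB = [5, 2, 5]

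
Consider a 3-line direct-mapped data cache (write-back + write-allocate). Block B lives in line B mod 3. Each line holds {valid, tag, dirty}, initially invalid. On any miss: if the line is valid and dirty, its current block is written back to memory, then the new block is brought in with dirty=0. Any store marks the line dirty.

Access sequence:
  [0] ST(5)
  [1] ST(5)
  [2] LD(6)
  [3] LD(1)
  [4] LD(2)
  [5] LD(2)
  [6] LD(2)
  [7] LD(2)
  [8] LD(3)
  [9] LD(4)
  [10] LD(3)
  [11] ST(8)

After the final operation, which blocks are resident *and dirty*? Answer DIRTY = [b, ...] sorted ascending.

  0 | W B5 → L2 miss [D]
  1 | W B5 → L2 hit [D]
  2 | R B6 → L0 miss [-]
  3 | R B1 → L1 miss [-]
  4 | R B2 → L2 miss wb→B5 [-]
  5 | R B2 → L2 hit [-]
  6 | R B2 → L2 hit [-]
  7 | R B2 → L2 hit [-]
  8 | R B3 → L0 miss [-]
  9 | R B4 → L1 miss [-]
  10 | R B3 → L0 hit [-]
  11 | W B8 → L2 miss [D]

DIRTY = [8]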